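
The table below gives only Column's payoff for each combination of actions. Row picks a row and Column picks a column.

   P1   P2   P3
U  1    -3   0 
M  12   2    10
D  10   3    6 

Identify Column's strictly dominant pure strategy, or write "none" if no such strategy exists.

P1 vs P2: U: 1>-3, M: 12>2, D: 10>3.
P1 vs P3: U: 1>0, M: 12>10, D: 10>6.
P1 strictly beats every other strategy against every opponent action, so it is strictly dominant.

P1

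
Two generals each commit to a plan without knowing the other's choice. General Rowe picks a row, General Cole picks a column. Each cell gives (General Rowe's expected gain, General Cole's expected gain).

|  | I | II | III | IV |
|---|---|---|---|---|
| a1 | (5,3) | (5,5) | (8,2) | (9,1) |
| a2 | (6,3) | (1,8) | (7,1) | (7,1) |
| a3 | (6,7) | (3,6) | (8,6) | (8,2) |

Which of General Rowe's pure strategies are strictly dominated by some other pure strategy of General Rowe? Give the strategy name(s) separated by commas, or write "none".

a1 is not dominated — it holds its own against a2 at II (5>1); a3 at II (5>3).
a2 is not dominated — it holds its own against a1 at I (6>5); a3 at I (6=6).
a3: no other strategy beats it everywhere (a1 at I (6>5); a2 at I (6=6)).

none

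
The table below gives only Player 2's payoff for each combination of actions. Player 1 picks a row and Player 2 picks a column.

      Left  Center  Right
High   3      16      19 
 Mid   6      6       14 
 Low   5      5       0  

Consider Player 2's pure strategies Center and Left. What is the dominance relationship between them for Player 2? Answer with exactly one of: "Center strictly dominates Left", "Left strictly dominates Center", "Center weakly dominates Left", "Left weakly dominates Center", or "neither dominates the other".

Center weakly dominates Left

Center's payoffs vs Left's, by Player 1's action — High: 16>3, Mid: 6=6, Low: 5=5.
Center is at least as good everywhere and strictly better somewhere (tied only at Mid, Low), so Center weakly but not strictly dominates Left.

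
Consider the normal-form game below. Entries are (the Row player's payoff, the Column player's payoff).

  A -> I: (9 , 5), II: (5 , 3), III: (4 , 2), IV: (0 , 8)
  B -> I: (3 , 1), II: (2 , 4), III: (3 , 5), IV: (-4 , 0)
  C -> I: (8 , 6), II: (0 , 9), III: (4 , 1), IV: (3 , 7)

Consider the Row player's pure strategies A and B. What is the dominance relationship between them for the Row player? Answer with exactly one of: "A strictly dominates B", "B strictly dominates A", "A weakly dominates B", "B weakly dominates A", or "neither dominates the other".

A strictly dominates B

A's payoffs vs B's, by the Column player's action — I: 9>3, II: 5>2, III: 4>3, IV: 0>-4.
A gives a strictly higher payoff against each opponent action, so A strictly dominates B.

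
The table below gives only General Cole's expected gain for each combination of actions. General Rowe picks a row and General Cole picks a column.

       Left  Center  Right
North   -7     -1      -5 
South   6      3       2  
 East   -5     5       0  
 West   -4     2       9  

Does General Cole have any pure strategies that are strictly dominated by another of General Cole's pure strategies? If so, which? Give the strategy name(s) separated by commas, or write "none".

none

Left is not dominated — it holds its own against Center at South (6>3); Right at South (6>2).
Nothing dominates Center: Left at North (-1>-7); Right at North (-1>-5).
Right is not dominated — it holds its own against Left at North (-5>-7); Center at West (9>2).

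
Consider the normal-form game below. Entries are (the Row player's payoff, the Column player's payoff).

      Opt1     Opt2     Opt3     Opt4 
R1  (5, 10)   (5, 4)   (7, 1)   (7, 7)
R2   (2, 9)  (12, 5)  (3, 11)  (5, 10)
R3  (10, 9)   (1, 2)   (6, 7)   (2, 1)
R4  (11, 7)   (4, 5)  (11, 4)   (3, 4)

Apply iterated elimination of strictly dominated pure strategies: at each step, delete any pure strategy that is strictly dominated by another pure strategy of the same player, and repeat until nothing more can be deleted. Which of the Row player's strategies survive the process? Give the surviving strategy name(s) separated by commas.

R4

The Row player's strategy R3 is strictly dominated by R4 (Opt1: 11>10, Opt2: 4>1, Opt3: 11>6, Opt4: 3>2) and is removed.
For the Column player, Opt1 strictly dominates Opt2 on the remaining rows (R1: 10>4, R2: 9>5, R4: 7>5); eliminate Opt2.
For the Row player, R1 strictly dominates R2 on the remaining columns (Opt1: 5>2, Opt3: 7>3, Opt4: 7>5); eliminate R2.
The Column player's strategy Opt3 is strictly dominated by Opt1 (R1: 10>1, R4: 7>4) and is removed.
For the Column player, Opt1 strictly dominates Opt4 on the remaining rows (R1: 10>7, R4: 7>4); eliminate Opt4.
For the Row player, R4 strictly dominates R1 on the remaining columns (Opt1: 11>5); eliminate R1.
Among the remaining strategies, none is strictly dominated by another pure strategy of the same player, so the elimination stops.
Surviving strategies — the Row player: {R4}; the Column player: {Opt1}.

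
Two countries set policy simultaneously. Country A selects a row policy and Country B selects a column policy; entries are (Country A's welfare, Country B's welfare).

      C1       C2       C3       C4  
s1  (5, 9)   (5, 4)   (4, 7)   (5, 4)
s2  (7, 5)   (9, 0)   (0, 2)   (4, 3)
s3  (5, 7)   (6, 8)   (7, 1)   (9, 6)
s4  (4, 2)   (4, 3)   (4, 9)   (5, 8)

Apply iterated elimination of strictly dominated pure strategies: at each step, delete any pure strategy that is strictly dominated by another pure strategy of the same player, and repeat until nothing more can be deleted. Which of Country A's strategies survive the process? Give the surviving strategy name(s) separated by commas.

For Country A, s3 strictly dominates s4 on the remaining columns (C1: 5>4, C2: 6>4, C3: 7>4, C4: 9>5); eliminate s4.
Column C3 is eliminated: C1 beats it against every remaining row (s1: 9>7, s2: 5>2, s3: 7>1).
For Country B, C1 strictly dominates C4 on the remaining rows (s1: 9>4, s2: 5>3, s3: 7>6); eliminate C4.
Country A's strategy s1 is strictly dominated by s2 (C1: 7>5, C2: 9>5) and is removed.
Row s3 is eliminated: s2 beats it against every remaining column (C1: 7>5, C2: 9>6).
Country B's strategy C2 is strictly dominated by C1 (s2: 5>0) and is removed.
Among the remaining strategies, none is strictly dominated by another pure strategy of the same player, so the elimination stops.
Surviving strategies — Country A: {s2}; Country B: {C1}.

s2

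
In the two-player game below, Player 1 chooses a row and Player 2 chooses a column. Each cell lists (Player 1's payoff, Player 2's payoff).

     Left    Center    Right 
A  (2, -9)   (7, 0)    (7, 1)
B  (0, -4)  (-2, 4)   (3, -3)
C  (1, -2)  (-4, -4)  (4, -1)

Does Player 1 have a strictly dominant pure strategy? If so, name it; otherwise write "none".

A vs B: Left: 2>0, Center: 7>-2, Right: 7>3.
A vs C: Left: 2>1, Center: 7>-4, Right: 7>4.
A strictly beats every other strategy against every opponent action, so it is strictly dominant.

A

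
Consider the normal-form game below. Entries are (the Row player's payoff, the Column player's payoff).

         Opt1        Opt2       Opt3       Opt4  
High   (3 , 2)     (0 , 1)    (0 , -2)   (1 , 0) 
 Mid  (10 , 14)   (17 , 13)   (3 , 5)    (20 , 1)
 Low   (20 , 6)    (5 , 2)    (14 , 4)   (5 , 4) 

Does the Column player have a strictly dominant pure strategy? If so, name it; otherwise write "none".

Opt1

Opt1 vs Opt2: High: 2>1, Mid: 14>13, Low: 6>2.
Opt1 vs Opt3: High: 2>-2, Mid: 14>5, Low: 6>4.
Opt1 vs Opt4: High: 2>0, Mid: 14>1, Low: 6>4.
Opt1 strictly beats every other strategy against every opponent action, so it is strictly dominant.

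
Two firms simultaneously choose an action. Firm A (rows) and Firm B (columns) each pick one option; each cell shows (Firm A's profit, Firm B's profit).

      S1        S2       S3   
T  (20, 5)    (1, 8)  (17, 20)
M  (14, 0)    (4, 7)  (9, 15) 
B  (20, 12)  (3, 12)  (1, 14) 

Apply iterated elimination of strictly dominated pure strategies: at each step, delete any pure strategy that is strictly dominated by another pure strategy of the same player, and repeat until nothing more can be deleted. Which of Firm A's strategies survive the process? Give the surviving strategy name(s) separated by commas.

T

Column S1 is eliminated: S3 beats it against every remaining row (T: 20>5, M: 15>0, B: 14>12).
Row B is eliminated: M beats it against every remaining column (S2: 4>3, S3: 9>1).
For Firm B, S3 strictly dominates S2 on the remaining rows (T: 20>8, M: 15>7); eliminate S2.
For Firm A, T strictly dominates M on the remaining columns (S3: 17>9); eliminate M.
Among the remaining strategies, none is strictly dominated by another pure strategy of the same player, so the elimination stops.
Surviving strategies — Firm A: {T}; Firm B: {S3}.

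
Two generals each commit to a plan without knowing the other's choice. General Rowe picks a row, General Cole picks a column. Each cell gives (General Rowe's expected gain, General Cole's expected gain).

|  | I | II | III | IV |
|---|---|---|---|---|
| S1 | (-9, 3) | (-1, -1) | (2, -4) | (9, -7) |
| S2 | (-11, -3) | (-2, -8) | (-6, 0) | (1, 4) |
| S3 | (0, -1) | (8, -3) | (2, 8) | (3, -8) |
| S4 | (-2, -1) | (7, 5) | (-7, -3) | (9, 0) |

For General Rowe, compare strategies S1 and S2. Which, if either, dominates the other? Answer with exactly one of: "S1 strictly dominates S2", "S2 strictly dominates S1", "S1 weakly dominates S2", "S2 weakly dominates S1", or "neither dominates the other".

Compare S1 to S2 across every action of General Cole: I: -9>-11, II: -1>-2, III: 2>-6, IV: 9>1.
Every comparison favours S1, so S1 strictly dominates S2.

S1 strictly dominates S2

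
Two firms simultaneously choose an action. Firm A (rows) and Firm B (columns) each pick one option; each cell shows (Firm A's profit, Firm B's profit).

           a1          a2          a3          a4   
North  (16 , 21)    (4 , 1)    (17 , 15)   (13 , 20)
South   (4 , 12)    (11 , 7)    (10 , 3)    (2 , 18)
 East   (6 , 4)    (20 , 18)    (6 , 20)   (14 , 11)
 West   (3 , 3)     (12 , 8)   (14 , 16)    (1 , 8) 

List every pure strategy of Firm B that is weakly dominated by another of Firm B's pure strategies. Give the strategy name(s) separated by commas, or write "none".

a1: no other strategy beats it everywhere (a2 at North (21>1); a3 at North (21>15); a4 at North (21>20)).
Nothing dominates a2: a1 at East (18>4); a3 at South (7>3); a4 at East (18>11).
Nothing dominates a3: a1 at East (20>4); a2 at North (15>1); a4 at East (20>11).
a4: no other strategy beats it everywhere (a1 at South (18>12); a2 at North (20>1); a3 at North (20>15)).

none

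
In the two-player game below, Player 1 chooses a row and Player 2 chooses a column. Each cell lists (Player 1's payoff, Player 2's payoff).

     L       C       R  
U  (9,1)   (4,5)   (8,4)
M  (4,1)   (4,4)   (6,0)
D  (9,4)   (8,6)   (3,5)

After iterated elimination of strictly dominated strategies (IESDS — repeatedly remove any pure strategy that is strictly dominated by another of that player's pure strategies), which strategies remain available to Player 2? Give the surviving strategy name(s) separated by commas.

For Player 2, C strictly dominates L on the remaining rows (U: 5>1, M: 4>1, D: 6>4); eliminate L.
Player 2's strategy R is strictly dominated by C (U: 5>4, M: 4>0, D: 6>5) and is removed.
Row U is eliminated: D beats it against every remaining column (C: 8>4).
For Player 1, D strictly dominates M on the remaining columns (C: 8>4); eliminate M.
Among the remaining strategies, none is strictly dominated by another pure strategy of the same player, so the elimination stops.
Surviving strategies — Player 1: {D}; Player 2: {C}.

C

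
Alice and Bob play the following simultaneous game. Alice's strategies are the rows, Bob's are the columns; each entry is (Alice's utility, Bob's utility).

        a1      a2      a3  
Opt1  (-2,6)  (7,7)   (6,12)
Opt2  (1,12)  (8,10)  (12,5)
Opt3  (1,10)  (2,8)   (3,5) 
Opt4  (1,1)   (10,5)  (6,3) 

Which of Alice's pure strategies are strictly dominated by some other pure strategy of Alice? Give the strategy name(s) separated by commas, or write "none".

Opt1

Opt2 strictly dominates Opt1 — a1: 1>-2, a2: 8>7, a3: 12>6.
Nothing dominates Opt2: Opt1 at a1 (1>-2); Opt3 at a1 (1=1); Opt4 at a1 (1=1).
Opt3 is not dominated — it holds its own against Opt1 at a1 (1>-2); Opt2 at a1 (1=1); Opt4 at a1 (1=1).
Nothing dominates Opt4: Opt1 at a1 (1>-2); Opt2 at a1 (1=1); Opt3 at a1 (1=1).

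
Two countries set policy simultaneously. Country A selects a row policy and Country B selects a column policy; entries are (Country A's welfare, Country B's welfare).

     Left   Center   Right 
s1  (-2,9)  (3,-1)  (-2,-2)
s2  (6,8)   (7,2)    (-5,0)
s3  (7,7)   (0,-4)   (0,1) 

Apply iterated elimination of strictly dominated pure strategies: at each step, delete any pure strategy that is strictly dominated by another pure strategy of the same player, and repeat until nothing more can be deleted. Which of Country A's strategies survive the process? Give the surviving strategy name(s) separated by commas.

For Country B, Left strictly dominates Center on the remaining rows (s1: 9>-1, s2: 8>2, s3: 7>-4); eliminate Center.
For Country A, s3 strictly dominates s1 on the remaining columns (Left: 7>-2, Right: 0>-2); eliminate s1.
Country A's strategy s2 is strictly dominated by s3 (Left: 7>6, Right: 0>-5) and is removed.
Column Right is eliminated: Left beats it against every remaining row (s3: 7>1).
Among the remaining strategies, none is strictly dominated by another pure strategy of the same player, so the elimination stops.
Surviving strategies — Country A: {s3}; Country B: {Left}.

s3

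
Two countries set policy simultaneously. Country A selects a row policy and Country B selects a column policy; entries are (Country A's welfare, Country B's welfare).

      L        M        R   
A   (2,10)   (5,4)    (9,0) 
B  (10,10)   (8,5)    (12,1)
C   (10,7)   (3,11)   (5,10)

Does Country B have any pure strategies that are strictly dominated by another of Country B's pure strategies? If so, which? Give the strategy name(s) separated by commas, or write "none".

L: no other strategy beats it everywhere (M at A (10>4); R at A (10>0)).
M: no other strategy beats it everywhere (L at C (11>7); R at A (4>0)).
R: dominated, since M does at least as well everywhere (A: 4>0, B: 5>1, C: 11>10).

R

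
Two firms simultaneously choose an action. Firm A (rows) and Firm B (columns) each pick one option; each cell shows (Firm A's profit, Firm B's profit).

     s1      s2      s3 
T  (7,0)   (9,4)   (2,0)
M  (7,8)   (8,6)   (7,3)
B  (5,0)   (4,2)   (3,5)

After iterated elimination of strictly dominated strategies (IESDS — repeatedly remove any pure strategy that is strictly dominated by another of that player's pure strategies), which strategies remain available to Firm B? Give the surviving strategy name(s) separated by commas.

s1, s2

Firm A's strategy B is strictly dominated by M (s1: 7>5, s2: 8>4, s3: 7>3) and is removed.
Column s3 is eliminated: s2 beats it against every remaining row (T: 4>0, M: 6>3).
Among the remaining strategies, none is strictly dominated by another pure strategy of the same player, so the elimination stops.
Surviving strategies — Firm A: {T, M}; Firm B: {s1, s2}.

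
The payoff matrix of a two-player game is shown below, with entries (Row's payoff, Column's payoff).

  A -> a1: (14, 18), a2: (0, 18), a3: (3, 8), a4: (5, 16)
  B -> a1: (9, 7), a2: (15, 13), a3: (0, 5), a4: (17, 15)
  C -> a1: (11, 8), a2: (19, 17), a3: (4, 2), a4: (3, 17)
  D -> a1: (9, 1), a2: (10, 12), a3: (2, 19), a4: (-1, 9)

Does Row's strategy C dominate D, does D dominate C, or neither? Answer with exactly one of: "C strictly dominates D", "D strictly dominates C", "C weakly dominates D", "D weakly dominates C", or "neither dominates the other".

C strictly dominates D

C's payoffs vs D's, by Column's action — a1: 11>9, a2: 19>10, a3: 4>2, a4: 3>-1.
C gives a strictly higher payoff against each opponent action, so C strictly dominates D.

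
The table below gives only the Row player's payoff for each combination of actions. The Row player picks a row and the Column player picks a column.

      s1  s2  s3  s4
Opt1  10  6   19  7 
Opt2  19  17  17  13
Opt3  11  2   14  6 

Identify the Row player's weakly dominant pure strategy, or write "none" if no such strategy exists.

Opt1 fails to dominate Opt2 at s1 (10<19).
Opt2 fails to dominate Opt1 at s3 (17<19).
Opt3 fails to dominate Opt1 at s2 (2<6).
No single strategy dominates all the others.

none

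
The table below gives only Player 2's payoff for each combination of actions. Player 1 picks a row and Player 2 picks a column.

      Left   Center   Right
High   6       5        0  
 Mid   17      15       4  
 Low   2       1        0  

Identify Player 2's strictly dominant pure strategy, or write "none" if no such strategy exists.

Left vs Center: High: 6>5, Mid: 17>15, Low: 2>1.
Left vs Right: High: 6>0, Mid: 17>4, Low: 2>0.
Left strictly beats every other strategy against every opponent action, so it is strictly dominant.

Left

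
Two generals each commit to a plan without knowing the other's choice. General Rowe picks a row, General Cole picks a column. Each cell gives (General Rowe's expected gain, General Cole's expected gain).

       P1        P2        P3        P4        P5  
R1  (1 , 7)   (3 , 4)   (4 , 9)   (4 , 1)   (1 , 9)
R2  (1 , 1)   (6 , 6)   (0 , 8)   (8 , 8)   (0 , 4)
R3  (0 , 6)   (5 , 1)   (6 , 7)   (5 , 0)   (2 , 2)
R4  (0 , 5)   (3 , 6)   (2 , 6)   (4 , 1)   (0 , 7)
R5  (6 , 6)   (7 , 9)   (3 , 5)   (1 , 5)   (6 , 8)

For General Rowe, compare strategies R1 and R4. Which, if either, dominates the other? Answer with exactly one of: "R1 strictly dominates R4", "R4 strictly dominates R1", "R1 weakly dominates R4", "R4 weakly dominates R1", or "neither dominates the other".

R1 weakly dominates R4

R1's payoffs vs R4's, by General Cole's action — P1: 1>0, P2: 3=3, P3: 4>2, P4: 4=4, P5: 1>0.
R1 is at least as good everywhere and strictly better somewhere (tied only at P2, P4), so R1 weakly but not strictly dominates R4.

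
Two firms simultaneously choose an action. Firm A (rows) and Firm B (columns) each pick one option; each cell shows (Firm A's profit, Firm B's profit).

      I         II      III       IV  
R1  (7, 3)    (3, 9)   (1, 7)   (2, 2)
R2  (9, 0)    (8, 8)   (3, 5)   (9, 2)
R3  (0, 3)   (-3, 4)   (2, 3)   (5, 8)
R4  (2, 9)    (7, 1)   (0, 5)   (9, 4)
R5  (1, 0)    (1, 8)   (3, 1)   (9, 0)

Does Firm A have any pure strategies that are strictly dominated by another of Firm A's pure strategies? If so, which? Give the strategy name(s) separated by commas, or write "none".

R1 is strictly dominated by R2 (I: 9>7, II: 8>3, III: 3>1, IV: 9>2).
Nothing dominates R2: R1 at I (9>7); R3 at I (9>0); R4 at I (9>2); R5 at I (9>1).
R3: dominated, since R2 does at least as well everywhere (I: 9>0, II: 8>-3, III: 3>2, IV: 9>5).
R4: no other strategy beats it everywhere (R1 at II (7>3); R2 at IV (9=9); R3 at I (2>0); R5 at I (2>1)).
R5 is not dominated — it holds its own against R1 at III (3>1); R2 at III (3=3); R3 at I (1>0); R4 at III (3>0).

R1, R3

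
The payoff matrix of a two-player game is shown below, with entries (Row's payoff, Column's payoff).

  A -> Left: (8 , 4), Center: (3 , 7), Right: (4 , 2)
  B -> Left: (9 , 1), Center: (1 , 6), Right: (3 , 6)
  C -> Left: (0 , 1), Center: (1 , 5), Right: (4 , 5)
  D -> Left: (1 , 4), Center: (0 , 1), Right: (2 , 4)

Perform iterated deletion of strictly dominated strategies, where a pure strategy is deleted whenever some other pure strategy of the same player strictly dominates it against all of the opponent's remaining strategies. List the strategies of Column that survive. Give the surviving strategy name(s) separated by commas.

Row D is eliminated: A beats it against every remaining column (Left: 8>1, Center: 3>0, Right: 4>2).
Column's strategy Left is strictly dominated by Center (A: 7>4, B: 6>1, C: 5>1) and is removed.
Row B is eliminated: A beats it against every remaining column (Center: 3>1, Right: 4>3).
Among the remaining strategies, none is strictly dominated by another pure strategy of the same player, so the elimination stops.
Surviving strategies — Row: {A, C}; Column: {Center, Right}.

Center, Right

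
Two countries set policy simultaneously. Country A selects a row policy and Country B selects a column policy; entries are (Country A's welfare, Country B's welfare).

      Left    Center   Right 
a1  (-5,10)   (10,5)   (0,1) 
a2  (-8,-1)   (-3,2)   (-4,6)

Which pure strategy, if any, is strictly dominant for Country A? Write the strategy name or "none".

a1 vs a2: Left: -5>-8, Center: 10>-3, Right: 0>-4.
a1 strictly beats every other strategy against every opponent action, so it is strictly dominant.

a1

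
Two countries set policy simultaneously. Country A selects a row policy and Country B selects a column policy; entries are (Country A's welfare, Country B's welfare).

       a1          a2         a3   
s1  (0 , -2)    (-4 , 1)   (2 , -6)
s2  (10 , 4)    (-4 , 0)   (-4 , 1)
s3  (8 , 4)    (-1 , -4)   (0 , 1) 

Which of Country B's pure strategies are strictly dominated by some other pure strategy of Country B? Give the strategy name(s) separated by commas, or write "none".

a1 is not dominated — it holds its own against a2 at s2 (4>0); a3 at s1 (-2>-6).
a2: no other strategy beats it everywhere (a1 at s1 (1>-2); a3 at s1 (1>-6)).
a1 strictly dominates a3 — s1: -2>-6, s2: 4>1, s3: 4>1.

a3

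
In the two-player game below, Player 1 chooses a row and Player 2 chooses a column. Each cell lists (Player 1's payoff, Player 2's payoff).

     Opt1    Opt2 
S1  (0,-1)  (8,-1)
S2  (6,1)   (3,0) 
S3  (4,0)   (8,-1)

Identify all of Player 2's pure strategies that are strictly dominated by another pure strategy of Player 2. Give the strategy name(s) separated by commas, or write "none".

Opt1: no other strategy beats it everywhere (Opt2 at S1 (-1=-1)).
Opt2 is not dominated — it holds its own against Opt1 at S1 (-1=-1).

none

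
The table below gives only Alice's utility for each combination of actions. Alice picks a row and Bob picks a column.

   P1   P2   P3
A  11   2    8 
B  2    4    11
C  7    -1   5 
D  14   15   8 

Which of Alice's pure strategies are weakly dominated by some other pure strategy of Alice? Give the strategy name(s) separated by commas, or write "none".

D weakly dominates A — P1: 14>11, P2: 15>2, P3: 8=8.
B is not dominated — it holds its own against A at P2 (4>2); C at P2 (4>-1); D at P3 (11>8).
C: dominated, since A does at least as well everywhere (P1: 11>7, P2: 2>-1, P3: 8>5).
D is not dominated — it holds its own against A at P1 (14>11); B at P1 (14>2); C at P1 (14>7).

A, C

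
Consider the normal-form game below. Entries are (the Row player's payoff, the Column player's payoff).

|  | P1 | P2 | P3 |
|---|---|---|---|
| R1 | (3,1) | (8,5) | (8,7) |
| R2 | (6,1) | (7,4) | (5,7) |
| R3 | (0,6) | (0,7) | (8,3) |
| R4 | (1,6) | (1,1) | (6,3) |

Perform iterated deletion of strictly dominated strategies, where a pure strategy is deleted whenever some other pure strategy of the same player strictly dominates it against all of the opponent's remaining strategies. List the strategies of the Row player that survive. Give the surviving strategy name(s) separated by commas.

R1, R3

The Row player's strategy R4 is strictly dominated by R1 (P1: 3>1, P2: 8>1, P3: 8>6) and is removed.
The Column player's strategy P1 is strictly dominated by P2 (R1: 5>1, R2: 4>1, R3: 7>6) and is removed.
For the Row player, R1 strictly dominates R2 on the remaining columns (P2: 8>7, P3: 8>5); eliminate R2.
Among the remaining strategies, none is strictly dominated by another pure strategy of the same player, so the elimination stops.
Surviving strategies — the Row player: {R1, R3}; the Column player: {P2, P3}.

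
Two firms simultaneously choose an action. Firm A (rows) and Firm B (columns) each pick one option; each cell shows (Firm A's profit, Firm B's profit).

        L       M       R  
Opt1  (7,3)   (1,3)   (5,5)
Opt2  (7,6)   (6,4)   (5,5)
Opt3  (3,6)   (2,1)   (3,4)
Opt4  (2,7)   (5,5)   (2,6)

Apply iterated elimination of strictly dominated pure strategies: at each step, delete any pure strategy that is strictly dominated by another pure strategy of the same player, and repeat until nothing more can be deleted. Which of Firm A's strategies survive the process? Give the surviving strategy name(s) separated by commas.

Opt1, Opt2

Firm A's strategy Opt3 is strictly dominated by Opt2 (L: 7>3, M: 6>2, R: 5>3) and is removed.
For Firm A, Opt2 strictly dominates Opt4 on the remaining columns (L: 7>2, M: 6>5, R: 5>2); eliminate Opt4.
Firm B's strategy M is strictly dominated by R (Opt1: 5>3, Opt2: 5>4) and is removed.
Among the remaining strategies, none is strictly dominated by another pure strategy of the same player, so the elimination stops.
Surviving strategies — Firm A: {Opt1, Opt2}; Firm B: {L, R}.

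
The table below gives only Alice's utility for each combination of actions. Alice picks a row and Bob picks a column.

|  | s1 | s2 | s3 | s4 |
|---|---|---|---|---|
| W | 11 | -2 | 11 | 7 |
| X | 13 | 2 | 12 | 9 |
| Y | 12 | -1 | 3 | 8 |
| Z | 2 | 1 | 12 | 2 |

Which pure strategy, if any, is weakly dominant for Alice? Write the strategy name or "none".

X

X vs W: s1: 13>11, s2: 2>-2, s3: 12>11, s4: 9>7.
X vs Y: s1: 13>12, s2: 2>-1, s3: 12>3, s4: 9>8.
X vs Z: s1: 13>2, s2: 2>1, s3: 12=12, s4: 9>2.
X is at least as good as every other strategy against every opponent action, so it is weakly dominant.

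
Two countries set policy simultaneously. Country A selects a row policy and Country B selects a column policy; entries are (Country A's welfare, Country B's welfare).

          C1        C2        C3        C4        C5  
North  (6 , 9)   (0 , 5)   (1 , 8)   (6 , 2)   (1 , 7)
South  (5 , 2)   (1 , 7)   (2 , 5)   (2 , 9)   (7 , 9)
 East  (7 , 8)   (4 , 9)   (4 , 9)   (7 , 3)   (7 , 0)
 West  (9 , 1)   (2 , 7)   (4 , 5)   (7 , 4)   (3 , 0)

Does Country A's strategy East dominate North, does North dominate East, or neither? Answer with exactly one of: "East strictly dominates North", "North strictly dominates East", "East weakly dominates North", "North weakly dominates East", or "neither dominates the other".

East's payoffs vs North's, by Country B's action — C1: 7>6, C2: 4>0, C3: 4>1, C4: 7>6, C5: 7>1.
East gives a strictly higher payoff against each choice by Country B, so East strictly dominates North.

East strictly dominates North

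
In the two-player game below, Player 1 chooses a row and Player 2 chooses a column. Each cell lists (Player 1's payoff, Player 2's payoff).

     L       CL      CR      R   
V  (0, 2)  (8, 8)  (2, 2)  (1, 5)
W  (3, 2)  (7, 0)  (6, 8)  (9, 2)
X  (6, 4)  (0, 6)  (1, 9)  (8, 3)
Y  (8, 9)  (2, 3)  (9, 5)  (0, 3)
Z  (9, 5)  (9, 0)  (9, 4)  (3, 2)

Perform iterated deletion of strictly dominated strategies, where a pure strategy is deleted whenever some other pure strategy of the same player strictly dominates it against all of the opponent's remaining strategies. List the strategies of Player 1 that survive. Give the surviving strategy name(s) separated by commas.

Player 1's strategy V is strictly dominated by Z (L: 9>0, CL: 9>8, CR: 9>2, R: 3>1) and is removed.
Player 2's strategy CL is strictly dominated by CR (W: 8>0, X: 9>6, Y: 5>3, Z: 4>0) and is removed.
Player 2's strategy R is strictly dominated by CR (W: 8>2, X: 9>3, Y: 5>3, Z: 4>2) and is removed.
For Player 1, Y strictly dominates W on the remaining columns (L: 8>3, CR: 9>6); eliminate W.
Row X is eliminated: Y beats it against every remaining column (L: 8>6, CR: 9>1).
Player 2's strategy CR is strictly dominated by L (Y: 9>5, Z: 5>4) and is removed.
Player 1's strategy Y is strictly dominated by Z (L: 9>8) and is removed.
Among the remaining strategies, none is strictly dominated by another pure strategy of the same player, so the elimination stops.
Surviving strategies — Player 1: {Z}; Player 2: {L}.

Z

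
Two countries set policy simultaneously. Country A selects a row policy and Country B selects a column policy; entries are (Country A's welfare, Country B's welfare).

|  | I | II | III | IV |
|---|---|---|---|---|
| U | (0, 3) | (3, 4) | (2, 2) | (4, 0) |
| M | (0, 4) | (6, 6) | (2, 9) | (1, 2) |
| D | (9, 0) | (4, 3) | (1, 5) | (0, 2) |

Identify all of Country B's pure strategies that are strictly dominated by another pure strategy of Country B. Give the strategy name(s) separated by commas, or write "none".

I, IV

II strictly dominates I — U: 4>3, M: 6>4, D: 3>0.
Nothing dominates II: I at U (4>3); III at U (4>2); IV at U (4>0).
III is not dominated — it holds its own against I at M (9>4); II at M (9>6); IV at U (2>0).
II strictly dominates IV — U: 4>0, M: 6>2, D: 3>2.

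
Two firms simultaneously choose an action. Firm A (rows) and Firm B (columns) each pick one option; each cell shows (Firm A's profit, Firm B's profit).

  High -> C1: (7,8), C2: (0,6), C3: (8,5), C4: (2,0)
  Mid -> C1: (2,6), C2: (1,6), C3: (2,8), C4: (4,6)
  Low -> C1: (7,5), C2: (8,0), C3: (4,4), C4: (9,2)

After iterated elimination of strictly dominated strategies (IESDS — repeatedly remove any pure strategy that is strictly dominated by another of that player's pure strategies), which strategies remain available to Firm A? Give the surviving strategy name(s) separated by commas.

High, Low

Row Mid is eliminated: Low beats it against every remaining column (C1: 7>2, C2: 8>1, C3: 4>2, C4: 9>4).
Firm B's strategy C2 is strictly dominated by C1 (High: 8>6, Low: 5>0) and is removed.
For Firm B, C1 strictly dominates C3 on the remaining rows (High: 8>5, Low: 5>4); eliminate C3.
Firm B's strategy C4 is strictly dominated by C1 (High: 8>0, Low: 5>2) and is removed.
Among the remaining strategies, none is strictly dominated by another pure strategy of the same player, so the elimination stops.
Surviving strategies — Firm A: {High, Low}; Firm B: {C1}.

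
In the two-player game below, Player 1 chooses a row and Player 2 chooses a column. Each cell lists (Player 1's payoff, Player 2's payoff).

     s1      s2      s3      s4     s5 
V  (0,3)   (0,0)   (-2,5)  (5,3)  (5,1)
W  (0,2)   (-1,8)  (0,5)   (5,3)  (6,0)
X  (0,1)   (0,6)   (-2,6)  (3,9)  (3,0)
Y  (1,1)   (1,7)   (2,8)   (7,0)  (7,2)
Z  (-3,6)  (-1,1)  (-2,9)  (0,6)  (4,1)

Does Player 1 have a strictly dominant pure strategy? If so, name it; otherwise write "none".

Y

Y vs V: s1: 1>0, s2: 1>0, s3: 2>-2, s4: 7>5, s5: 7>5.
Y vs W: s1: 1>0, s2: 1>-1, s3: 2>0, s4: 7>5, s5: 7>6.
Y vs X: s1: 1>0, s2: 1>0, s3: 2>-2, s4: 7>3, s5: 7>3.
Y vs Z: s1: 1>-3, s2: 1>-1, s3: 2>-2, s4: 7>0, s5: 7>4.
Y strictly beats every other strategy against every opponent action, so it is strictly dominant.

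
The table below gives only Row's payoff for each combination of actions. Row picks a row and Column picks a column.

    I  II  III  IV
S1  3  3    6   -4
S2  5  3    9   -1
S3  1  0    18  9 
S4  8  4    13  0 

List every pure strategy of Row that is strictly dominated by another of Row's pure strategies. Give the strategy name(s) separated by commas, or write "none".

S4 strictly dominates S1 — I: 8>3, II: 4>3, III: 13>6, IV: 0>-4.
S2: dominated, since S4 does at least as well everywhere (I: 8>5, II: 4>3, III: 13>9, IV: 0>-1).
S3: no other strategy beats it everywhere (S1 at III (18>6); S2 at III (18>9); S4 at III (18>13)).
Nothing dominates S4: S1 at I (8>3); S2 at I (8>5); S3 at I (8>1).

S1, S2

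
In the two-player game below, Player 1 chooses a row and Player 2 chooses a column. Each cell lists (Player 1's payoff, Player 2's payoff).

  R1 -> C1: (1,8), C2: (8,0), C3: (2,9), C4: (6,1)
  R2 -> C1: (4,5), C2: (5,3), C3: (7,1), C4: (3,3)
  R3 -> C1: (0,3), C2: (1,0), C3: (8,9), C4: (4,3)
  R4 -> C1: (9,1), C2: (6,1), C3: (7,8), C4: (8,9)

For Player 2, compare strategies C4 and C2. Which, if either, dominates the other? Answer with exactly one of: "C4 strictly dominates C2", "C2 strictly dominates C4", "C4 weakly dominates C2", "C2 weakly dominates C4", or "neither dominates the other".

C4's payoffs vs C2's, by Player 1's action — R1: 1>0, R2: 3=3, R3: 3>0, R4: 9>1.
C4 is at least as good everywhere and strictly better somewhere (tied only at R2), so C4 weakly but not strictly dominates C2.

C4 weakly dominates C2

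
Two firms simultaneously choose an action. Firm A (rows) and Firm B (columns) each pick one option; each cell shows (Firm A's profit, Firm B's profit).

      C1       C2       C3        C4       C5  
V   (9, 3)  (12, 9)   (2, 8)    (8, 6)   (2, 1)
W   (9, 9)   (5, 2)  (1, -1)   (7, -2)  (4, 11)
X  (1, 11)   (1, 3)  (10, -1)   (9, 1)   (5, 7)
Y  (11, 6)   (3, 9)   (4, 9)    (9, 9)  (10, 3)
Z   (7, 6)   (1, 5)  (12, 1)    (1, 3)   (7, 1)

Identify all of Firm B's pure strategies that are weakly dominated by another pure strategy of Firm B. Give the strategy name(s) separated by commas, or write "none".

Nothing dominates C1: C2 at W (9>2); C3 at W (9>-1); C4 at W (9>-2); C5 at V (3>1).
C2: no other strategy beats it everywhere (C1 at V (9>3); C3 at V (9>8); C4 at V (9>6); C5 at V (9>1)).
C3: dominated, since C2 does at least as well everywhere (V: 9>8, W: 2>-1, X: 3>-1, Y: 9=9, Z: 5>1).
C4 is weakly dominated by C2 (V: 9>6, W: 2>-2, X: 3>1, Y: 9=9, Z: 5>3).
C5 is not dominated — it holds its own against C1 at W (11>9); C2 at W (11>2); C3 at W (11>-1); C4 at W (11>-2).

C3, C4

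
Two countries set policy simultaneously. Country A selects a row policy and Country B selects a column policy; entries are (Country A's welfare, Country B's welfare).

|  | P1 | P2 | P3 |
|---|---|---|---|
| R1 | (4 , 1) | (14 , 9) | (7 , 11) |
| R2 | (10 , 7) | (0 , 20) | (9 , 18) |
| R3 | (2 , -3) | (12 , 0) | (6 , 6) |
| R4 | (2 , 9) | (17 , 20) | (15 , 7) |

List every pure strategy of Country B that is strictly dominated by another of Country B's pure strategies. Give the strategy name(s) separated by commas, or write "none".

P1

P1: dominated, since P2 does at least as well everywhere (R1: 9>1, R2: 20>7, R3: 0>-3, R4: 20>9).
P2 is not dominated — it holds its own against P1 at R1 (9>1); P3 at R2 (20>18).
Nothing dominates P3: P1 at R1 (11>1); P2 at R1 (11>9).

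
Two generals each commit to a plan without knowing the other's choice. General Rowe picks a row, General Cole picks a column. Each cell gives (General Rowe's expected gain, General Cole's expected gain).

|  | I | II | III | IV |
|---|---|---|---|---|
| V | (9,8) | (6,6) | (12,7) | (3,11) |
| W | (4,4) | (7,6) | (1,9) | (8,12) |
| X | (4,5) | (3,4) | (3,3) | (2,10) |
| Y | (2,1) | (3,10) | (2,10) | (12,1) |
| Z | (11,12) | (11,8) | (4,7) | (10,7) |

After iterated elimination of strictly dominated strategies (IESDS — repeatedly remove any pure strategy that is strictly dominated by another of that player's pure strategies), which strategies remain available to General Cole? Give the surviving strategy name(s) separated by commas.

I, II, III, IV

General Rowe's strategy W is strictly dominated by Z (I: 11>4, II: 11>7, III: 4>1, IV: 10>8) and is removed.
For General Rowe, V strictly dominates X on the remaining columns (I: 9>4, II: 6>3, III: 12>3, IV: 3>2); eliminate X.
Among the remaining strategies, none is strictly dominated by another pure strategy of the same player, so the elimination stops.
Surviving strategies — General Rowe: {V, Y, Z}; General Cole: {I, II, III, IV}.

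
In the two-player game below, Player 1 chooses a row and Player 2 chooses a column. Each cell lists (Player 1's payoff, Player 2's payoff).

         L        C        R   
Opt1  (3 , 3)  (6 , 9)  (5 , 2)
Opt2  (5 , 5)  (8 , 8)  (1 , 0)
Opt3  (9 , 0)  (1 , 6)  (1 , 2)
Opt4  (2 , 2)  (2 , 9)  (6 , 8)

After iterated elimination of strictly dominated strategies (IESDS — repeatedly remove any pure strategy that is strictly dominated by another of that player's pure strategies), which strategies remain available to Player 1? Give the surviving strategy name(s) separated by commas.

Opt2

Player 2's strategy L is strictly dominated by C (Opt1: 9>3, Opt2: 8>5, Opt3: 6>0, Opt4: 9>2) and is removed.
Player 1's strategy Opt3 is strictly dominated by Opt1 (C: 6>1, R: 5>1) and is removed.
Column R is eliminated: C beats it against every remaining row (Opt1: 9>2, Opt2: 8>0, Opt4: 9>8).
Row Opt1 is eliminated: Opt2 beats it against every remaining column (C: 8>6).
Row Opt4 is eliminated: Opt2 beats it against every remaining column (C: 8>2).
Among the remaining strategies, none is strictly dominated by another pure strategy of the same player, so the elimination stops.
Surviving strategies — Player 1: {Opt2}; Player 2: {C}.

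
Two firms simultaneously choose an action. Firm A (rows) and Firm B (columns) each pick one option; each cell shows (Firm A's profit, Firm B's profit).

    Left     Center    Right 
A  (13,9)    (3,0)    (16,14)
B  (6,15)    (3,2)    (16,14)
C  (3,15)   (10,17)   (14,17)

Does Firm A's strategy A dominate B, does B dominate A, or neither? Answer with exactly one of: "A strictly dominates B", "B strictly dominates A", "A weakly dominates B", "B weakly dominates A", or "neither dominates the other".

A's payoffs vs B's, by Firm B's action — Left: 13>6, Center: 3=3, Right: 16=16.
A is at least as good everywhere and strictly better somewhere (tied only at Center, Right), so A weakly but not strictly dominates B.

A weakly dominates B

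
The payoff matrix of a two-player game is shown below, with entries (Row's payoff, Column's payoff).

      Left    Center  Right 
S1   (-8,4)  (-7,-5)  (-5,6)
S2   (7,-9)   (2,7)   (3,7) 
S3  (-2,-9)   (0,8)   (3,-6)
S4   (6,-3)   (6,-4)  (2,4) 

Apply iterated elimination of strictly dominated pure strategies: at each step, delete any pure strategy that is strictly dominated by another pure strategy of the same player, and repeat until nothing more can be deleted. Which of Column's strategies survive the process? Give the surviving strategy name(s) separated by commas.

Row S1 is eliminated: S2 beats it against every remaining column (Left: 7>-8, Center: 2>-7, Right: 3>-5).
For Column, Right strictly dominates Left on the remaining rows (S2: 7>-9, S3: -6>-9, S4: 4>-3); eliminate Left.
Among the remaining strategies, none is strictly dominated by another pure strategy of the same player, so the elimination stops.
Surviving strategies — Row: {S2, S3, S4}; Column: {Center, Right}.

Center, Right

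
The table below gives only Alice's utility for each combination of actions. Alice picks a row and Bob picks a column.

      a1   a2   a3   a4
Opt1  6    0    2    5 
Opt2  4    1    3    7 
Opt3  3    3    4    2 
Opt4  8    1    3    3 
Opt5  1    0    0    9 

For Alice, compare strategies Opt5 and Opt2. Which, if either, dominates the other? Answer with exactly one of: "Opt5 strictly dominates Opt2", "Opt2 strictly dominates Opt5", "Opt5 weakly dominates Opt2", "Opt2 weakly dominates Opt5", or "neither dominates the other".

Opt5's payoffs vs Opt2's, by Bob's action — a1: 1<4, a2: 0<1, a3: 0<3, a4: 9>7.
Opt5 does better at a4 but worse at a1, a2, a3; neither strategy dominates the other.

neither dominates the other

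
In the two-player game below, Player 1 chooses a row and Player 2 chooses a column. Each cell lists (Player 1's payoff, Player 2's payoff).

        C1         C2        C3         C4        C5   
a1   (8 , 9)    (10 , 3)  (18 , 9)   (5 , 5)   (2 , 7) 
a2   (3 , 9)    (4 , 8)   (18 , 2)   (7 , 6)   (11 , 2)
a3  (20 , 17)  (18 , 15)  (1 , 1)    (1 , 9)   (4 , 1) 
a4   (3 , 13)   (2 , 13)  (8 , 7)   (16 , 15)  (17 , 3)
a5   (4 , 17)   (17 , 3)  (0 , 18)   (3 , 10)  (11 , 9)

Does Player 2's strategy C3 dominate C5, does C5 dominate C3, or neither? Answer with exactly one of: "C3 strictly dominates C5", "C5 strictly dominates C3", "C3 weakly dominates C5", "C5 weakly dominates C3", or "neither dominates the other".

C3 weakly dominates C5

C3's payoffs vs C5's, by Player 1's action — a1: 9>7, a2: 2=2, a3: 1=1, a4: 7>3, a5: 18>9.
C3 is at least as good everywhere and strictly better somewhere (tied only at a2, a3), so C3 weakly but not strictly dominates C5.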